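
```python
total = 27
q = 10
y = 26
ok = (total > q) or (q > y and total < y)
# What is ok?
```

Answer: True

Derivation:
Trace (tracking ok):
total = 27  # -> total = 27
q = 10  # -> q = 10
y = 26  # -> y = 26
ok = total > q or (q > y and total < y)  # -> ok = True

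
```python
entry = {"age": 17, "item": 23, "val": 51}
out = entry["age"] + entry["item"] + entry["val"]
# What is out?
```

Trace (tracking out):
entry = {'age': 17, 'item': 23, 'val': 51}  # -> entry = {'age': 17, 'item': 23, 'val': 51}
out = entry['age'] + entry['item'] + entry['val']  # -> out = 91

Answer: 91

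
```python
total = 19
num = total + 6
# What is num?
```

Trace (tracking num):
total = 19  # -> total = 19
num = total + 6  # -> num = 25

Answer: 25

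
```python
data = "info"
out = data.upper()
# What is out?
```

Answer: 'INFO'

Derivation:
Trace (tracking out):
data = 'info'  # -> data = 'info'
out = data.upper()  # -> out = 'INFO'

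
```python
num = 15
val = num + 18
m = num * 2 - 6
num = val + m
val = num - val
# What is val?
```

Answer: 24

Derivation:
Trace (tracking val):
num = 15  # -> num = 15
val = num + 18  # -> val = 33
m = num * 2 - 6  # -> m = 24
num = val + m  # -> num = 57
val = num - val  # -> val = 24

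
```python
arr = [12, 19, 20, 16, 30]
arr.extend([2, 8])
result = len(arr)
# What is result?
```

Answer: 7

Derivation:
Trace (tracking result):
arr = [12, 19, 20, 16, 30]  # -> arr = [12, 19, 20, 16, 30]
arr.extend([2, 8])  # -> arr = [12, 19, 20, 16, 30, 2, 8]
result = len(arr)  # -> result = 7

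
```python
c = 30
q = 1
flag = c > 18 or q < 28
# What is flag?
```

Answer: True

Derivation:
Trace (tracking flag):
c = 30  # -> c = 30
q = 1  # -> q = 1
flag = c > 18 or q < 28  # -> flag = True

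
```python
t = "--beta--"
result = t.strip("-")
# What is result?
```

Answer: 'beta'

Derivation:
Trace (tracking result):
t = '--beta--'  # -> t = '--beta--'
result = t.strip('-')  # -> result = 'beta'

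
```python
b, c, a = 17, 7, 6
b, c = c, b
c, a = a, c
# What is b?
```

Trace (tracking b):
b, c, a = (17, 7, 6)  # -> b = 17, c = 7, a = 6
b, c = (c, b)  # -> b = 7, c = 17
c, a = (a, c)  # -> c = 6, a = 17

Answer: 7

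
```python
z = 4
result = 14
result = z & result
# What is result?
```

Trace (tracking result):
z = 4  # -> z = 4
result = 14  # -> result = 14
result = z & result  # -> result = 4

Answer: 4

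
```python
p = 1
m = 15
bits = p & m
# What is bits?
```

Answer: 1

Derivation:
Trace (tracking bits):
p = 1  # -> p = 1
m = 15  # -> m = 15
bits = p & m  # -> bits = 1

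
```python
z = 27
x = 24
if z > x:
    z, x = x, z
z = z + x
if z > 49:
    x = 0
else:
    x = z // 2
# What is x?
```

Answer: 0

Derivation:
Trace (tracking x):
z = 27  # -> z = 27
x = 24  # -> x = 24
if z > x:  # condition is True
    z, x = (x, z)  # -> z = 24, x = 27
z = z + x  # -> z = 51
if z > 49:  # condition is True
    x = 0  # -> x = 0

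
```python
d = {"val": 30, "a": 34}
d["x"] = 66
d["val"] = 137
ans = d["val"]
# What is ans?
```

Answer: 137

Derivation:
Trace (tracking ans):
d = {'val': 30, 'a': 34}  # -> d = {'val': 30, 'a': 34}
d['x'] = 66  # -> d = {'val': 30, 'a': 34, 'x': 66}
d['val'] = 137  # -> d = {'val': 137, 'a': 34, 'x': 66}
ans = d['val']  # -> ans = 137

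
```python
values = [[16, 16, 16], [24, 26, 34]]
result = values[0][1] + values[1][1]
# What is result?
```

Trace (tracking result):
values = [[16, 16, 16], [24, 26, 34]]  # -> values = [[16, 16, 16], [24, 26, 34]]
result = values[0][1] + values[1][1]  # -> result = 42

Answer: 42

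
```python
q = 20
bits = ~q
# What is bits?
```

Answer: -21

Derivation:
Trace (tracking bits):
q = 20  # -> q = 20
bits = ~q  # -> bits = -21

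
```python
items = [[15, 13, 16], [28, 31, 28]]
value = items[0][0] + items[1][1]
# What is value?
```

Trace (tracking value):
items = [[15, 13, 16], [28, 31, 28]]  # -> items = [[15, 13, 16], [28, 31, 28]]
value = items[0][0] + items[1][1]  # -> value = 46

Answer: 46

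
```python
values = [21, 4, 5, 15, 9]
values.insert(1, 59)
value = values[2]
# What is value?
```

Answer: 4

Derivation:
Trace (tracking value):
values = [21, 4, 5, 15, 9]  # -> values = [21, 4, 5, 15, 9]
values.insert(1, 59)  # -> values = [21, 59, 4, 5, 15, 9]
value = values[2]  # -> value = 4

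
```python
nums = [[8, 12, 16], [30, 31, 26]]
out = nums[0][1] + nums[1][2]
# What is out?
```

Trace (tracking out):
nums = [[8, 12, 16], [30, 31, 26]]  # -> nums = [[8, 12, 16], [30, 31, 26]]
out = nums[0][1] + nums[1][2]  # -> out = 38

Answer: 38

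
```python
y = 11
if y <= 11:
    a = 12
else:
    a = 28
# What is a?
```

Answer: 12

Derivation:
Trace (tracking a):
y = 11  # -> y = 11
if y <= 11:  # condition is True
    a = 12  # -> a = 12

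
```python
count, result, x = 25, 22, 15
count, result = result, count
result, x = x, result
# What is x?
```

Answer: 25

Derivation:
Trace (tracking x):
count, result, x = (25, 22, 15)  # -> count = 25, result = 22, x = 15
count, result = (result, count)  # -> count = 22, result = 25
result, x = (x, result)  # -> result = 15, x = 25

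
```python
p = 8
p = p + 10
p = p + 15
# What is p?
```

Trace (tracking p):
p = 8  # -> p = 8
p = p + 10  # -> p = 18
p = p + 15  # -> p = 33

Answer: 33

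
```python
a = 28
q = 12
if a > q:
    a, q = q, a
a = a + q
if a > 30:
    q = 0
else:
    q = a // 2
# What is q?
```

Trace (tracking q):
a = 28  # -> a = 28
q = 12  # -> q = 12
if a > q:  # condition is True
    a, q = (q, a)  # -> a = 12, q = 28
a = a + q  # -> a = 40
if a > 30:  # condition is True
    q = 0  # -> q = 0

Answer: 0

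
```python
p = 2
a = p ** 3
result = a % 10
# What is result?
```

Answer: 8

Derivation:
Trace (tracking result):
p = 2  # -> p = 2
a = p ** 3  # -> a = 8
result = a % 10  # -> result = 8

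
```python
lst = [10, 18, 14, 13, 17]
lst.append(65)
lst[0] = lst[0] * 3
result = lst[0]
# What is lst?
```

Trace (tracking lst):
lst = [10, 18, 14, 13, 17]  # -> lst = [10, 18, 14, 13, 17]
lst.append(65)  # -> lst = [10, 18, 14, 13, 17, 65]
lst[0] = lst[0] * 3  # -> lst = [30, 18, 14, 13, 17, 65]
result = lst[0]  # -> result = 30

Answer: [30, 18, 14, 13, 17, 65]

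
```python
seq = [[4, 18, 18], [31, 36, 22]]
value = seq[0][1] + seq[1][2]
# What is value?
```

Trace (tracking value):
seq = [[4, 18, 18], [31, 36, 22]]  # -> seq = [[4, 18, 18], [31, 36, 22]]
value = seq[0][1] + seq[1][2]  # -> value = 40

Answer: 40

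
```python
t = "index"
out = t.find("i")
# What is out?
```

Answer: 0

Derivation:
Trace (tracking out):
t = 'index'  # -> t = 'index'
out = t.find('i')  # -> out = 0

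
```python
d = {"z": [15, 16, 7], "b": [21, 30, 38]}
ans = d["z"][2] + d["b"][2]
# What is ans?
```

Answer: 45

Derivation:
Trace (tracking ans):
d = {'z': [15, 16, 7], 'b': [21, 30, 38]}  # -> d = {'z': [15, 16, 7], 'b': [21, 30, 38]}
ans = d['z'][2] + d['b'][2]  # -> ans = 45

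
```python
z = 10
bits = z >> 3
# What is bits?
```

Trace (tracking bits):
z = 10  # -> z = 10
bits = z >> 3  # -> bits = 1

Answer: 1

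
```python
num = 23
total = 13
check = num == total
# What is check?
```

Answer: False

Derivation:
Trace (tracking check):
num = 23  # -> num = 23
total = 13  # -> total = 13
check = num == total  # -> check = False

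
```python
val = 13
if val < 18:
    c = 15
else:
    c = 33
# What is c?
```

Trace (tracking c):
val = 13  # -> val = 13
if val < 18:  # condition is True
    c = 15  # -> c = 15

Answer: 15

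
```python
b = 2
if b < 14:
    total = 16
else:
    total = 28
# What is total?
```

Answer: 16

Derivation:
Trace (tracking total):
b = 2  # -> b = 2
if b < 14:  # condition is True
    total = 16  # -> total = 16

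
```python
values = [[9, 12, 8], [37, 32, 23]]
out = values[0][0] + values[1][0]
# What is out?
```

Trace (tracking out):
values = [[9, 12, 8], [37, 32, 23]]  # -> values = [[9, 12, 8], [37, 32, 23]]
out = values[0][0] + values[1][0]  # -> out = 46

Answer: 46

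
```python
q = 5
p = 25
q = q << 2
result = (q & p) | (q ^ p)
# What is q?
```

Answer: 20

Derivation:
Trace (tracking q):
q = 5  # -> q = 5
p = 25  # -> p = 25
q = q << 2  # -> q = 20
result = q & p | q ^ p  # -> result = 29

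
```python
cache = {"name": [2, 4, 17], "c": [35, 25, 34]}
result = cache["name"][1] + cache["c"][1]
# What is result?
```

Trace (tracking result):
cache = {'name': [2, 4, 17], 'c': [35, 25, 34]}  # -> cache = {'name': [2, 4, 17], 'c': [35, 25, 34]}
result = cache['name'][1] + cache['c'][1]  # -> result = 29

Answer: 29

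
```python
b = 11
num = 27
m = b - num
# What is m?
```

Answer: -16

Derivation:
Trace (tracking m):
b = 11  # -> b = 11
num = 27  # -> num = 27
m = b - num  # -> m = -16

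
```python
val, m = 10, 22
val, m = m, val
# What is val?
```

Trace (tracking val):
val, m = (10, 22)  # -> val = 10, m = 22
val, m = (m, val)  # -> val = 22, m = 10

Answer: 22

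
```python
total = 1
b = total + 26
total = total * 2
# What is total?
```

Answer: 2

Derivation:
Trace (tracking total):
total = 1  # -> total = 1
b = total + 26  # -> b = 27
total = total * 2  # -> total = 2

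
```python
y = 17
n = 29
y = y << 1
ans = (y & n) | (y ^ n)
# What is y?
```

Trace (tracking y):
y = 17  # -> y = 17
n = 29  # -> n = 29
y = y << 1  # -> y = 34
ans = y & n | y ^ n  # -> ans = 63

Answer: 34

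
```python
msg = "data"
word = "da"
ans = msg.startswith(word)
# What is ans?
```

Answer: True

Derivation:
Trace (tracking ans):
msg = 'data'  # -> msg = 'data'
word = 'da'  # -> word = 'da'
ans = msg.startswith(word)  # -> ans = True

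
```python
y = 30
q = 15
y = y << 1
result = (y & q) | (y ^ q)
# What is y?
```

Answer: 60

Derivation:
Trace (tracking y):
y = 30  # -> y = 30
q = 15  # -> q = 15
y = y << 1  # -> y = 60
result = y & q | y ^ q  # -> result = 63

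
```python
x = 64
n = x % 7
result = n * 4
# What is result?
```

Trace (tracking result):
x = 64  # -> x = 64
n = x % 7  # -> n = 1
result = n * 4  # -> result = 4

Answer: 4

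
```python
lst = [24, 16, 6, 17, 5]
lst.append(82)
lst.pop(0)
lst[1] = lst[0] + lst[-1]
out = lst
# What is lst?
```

Trace (tracking lst):
lst = [24, 16, 6, 17, 5]  # -> lst = [24, 16, 6, 17, 5]
lst.append(82)  # -> lst = [24, 16, 6, 17, 5, 82]
lst.pop(0)  # -> lst = [16, 6, 17, 5, 82]
lst[1] = lst[0] + lst[-1]  # -> lst = [16, 98, 17, 5, 82]
out = lst  # -> out = [16, 98, 17, 5, 82]

Answer: [16, 98, 17, 5, 82]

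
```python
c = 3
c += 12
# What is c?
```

Answer: 15

Derivation:
Trace (tracking c):
c = 3  # -> c = 3
c += 12  # -> c = 15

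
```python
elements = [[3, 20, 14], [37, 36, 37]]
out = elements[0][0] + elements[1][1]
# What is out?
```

Answer: 39

Derivation:
Trace (tracking out):
elements = [[3, 20, 14], [37, 36, 37]]  # -> elements = [[3, 20, 14], [37, 36, 37]]
out = elements[0][0] + elements[1][1]  # -> out = 39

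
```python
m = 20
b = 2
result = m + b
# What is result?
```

Answer: 22

Derivation:
Trace (tracking result):
m = 20  # -> m = 20
b = 2  # -> b = 2
result = m + b  # -> result = 22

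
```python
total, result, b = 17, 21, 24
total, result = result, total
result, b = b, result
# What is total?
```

Trace (tracking total):
total, result, b = (17, 21, 24)  # -> total = 17, result = 21, b = 24
total, result = (result, total)  # -> total = 21, result = 17
result, b = (b, result)  # -> result = 24, b = 17

Answer: 21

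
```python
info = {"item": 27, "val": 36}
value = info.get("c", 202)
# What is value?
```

Trace (tracking value):
info = {'item': 27, 'val': 36}  # -> info = {'item': 27, 'val': 36}
value = info.get('c', 202)  # -> value = 202

Answer: 202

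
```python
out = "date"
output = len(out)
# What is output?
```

Answer: 4

Derivation:
Trace (tracking output):
out = 'date'  # -> out = 'date'
output = len(out)  # -> output = 4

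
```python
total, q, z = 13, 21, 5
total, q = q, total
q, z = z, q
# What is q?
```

Trace (tracking q):
total, q, z = (13, 21, 5)  # -> total = 13, q = 21, z = 5
total, q = (q, total)  # -> total = 21, q = 13
q, z = (z, q)  # -> q = 5, z = 13

Answer: 5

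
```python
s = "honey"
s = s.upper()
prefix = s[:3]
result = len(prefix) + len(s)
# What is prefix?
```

Answer: 'HON'

Derivation:
Trace (tracking prefix):
s = 'honey'  # -> s = 'honey'
s = s.upper()  # -> s = 'HONEY'
prefix = s[:3]  # -> prefix = 'HON'
result = len(prefix) + len(s)  # -> result = 8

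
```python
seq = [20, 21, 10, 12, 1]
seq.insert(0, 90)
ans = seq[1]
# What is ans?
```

Answer: 20

Derivation:
Trace (tracking ans):
seq = [20, 21, 10, 12, 1]  # -> seq = [20, 21, 10, 12, 1]
seq.insert(0, 90)  # -> seq = [90, 20, 21, 10, 12, 1]
ans = seq[1]  # -> ans = 20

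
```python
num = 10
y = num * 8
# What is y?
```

Answer: 80

Derivation:
Trace (tracking y):
num = 10  # -> num = 10
y = num * 8  # -> y = 80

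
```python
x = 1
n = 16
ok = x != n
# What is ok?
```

Trace (tracking ok):
x = 1  # -> x = 1
n = 16  # -> n = 16
ok = x != n  # -> ok = True

Answer: True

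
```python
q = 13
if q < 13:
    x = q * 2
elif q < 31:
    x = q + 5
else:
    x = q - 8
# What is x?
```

Answer: 18

Derivation:
Trace (tracking x):
q = 13  # -> q = 13
if q < 13:  # condition is False
elif q < 31:  # condition is True
    x = q + 5  # -> x = 18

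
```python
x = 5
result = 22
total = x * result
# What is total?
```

Trace (tracking total):
x = 5  # -> x = 5
result = 22  # -> result = 22
total = x * result  # -> total = 110

Answer: 110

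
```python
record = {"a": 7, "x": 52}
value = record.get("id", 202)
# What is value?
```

Answer: 202

Derivation:
Trace (tracking value):
record = {'a': 7, 'x': 52}  # -> record = {'a': 7, 'x': 52}
value = record.get('id', 202)  # -> value = 202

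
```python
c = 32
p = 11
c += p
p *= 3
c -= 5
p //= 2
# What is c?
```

Answer: 38

Derivation:
Trace (tracking c):
c = 32  # -> c = 32
p = 11  # -> p = 11
c += p  # -> c = 43
p *= 3  # -> p = 33
c -= 5  # -> c = 38
p //= 2  # -> p = 16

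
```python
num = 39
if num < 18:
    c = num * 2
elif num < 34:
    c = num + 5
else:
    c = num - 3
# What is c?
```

Answer: 36

Derivation:
Trace (tracking c):
num = 39  # -> num = 39
if num < 18:  # condition is False
elif num < 34:  # condition is False
else:
    c = num - 3  # -> c = 36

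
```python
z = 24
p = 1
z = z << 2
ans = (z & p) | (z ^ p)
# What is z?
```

Answer: 96

Derivation:
Trace (tracking z):
z = 24  # -> z = 24
p = 1  # -> p = 1
z = z << 2  # -> z = 96
ans = z & p | z ^ p  # -> ans = 97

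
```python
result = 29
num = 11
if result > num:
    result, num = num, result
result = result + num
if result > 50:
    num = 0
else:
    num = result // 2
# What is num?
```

Trace (tracking num):
result = 29  # -> result = 29
num = 11  # -> num = 11
if result > num:  # condition is True
    result, num = (num, result)  # -> result = 11, num = 29
result = result + num  # -> result = 40
if result > 50:  # condition is False
else:
    num = result // 2  # -> num = 20

Answer: 20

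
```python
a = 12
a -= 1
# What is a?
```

Trace (tracking a):
a = 12  # -> a = 12
a -= 1  # -> a = 11

Answer: 11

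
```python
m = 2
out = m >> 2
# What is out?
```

Answer: 0

Derivation:
Trace (tracking out):
m = 2  # -> m = 2
out = m >> 2  # -> out = 0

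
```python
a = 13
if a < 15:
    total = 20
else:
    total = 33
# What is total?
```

Trace (tracking total):
a = 13  # -> a = 13
if a < 15:  # condition is True
    total = 20  # -> total = 20

Answer: 20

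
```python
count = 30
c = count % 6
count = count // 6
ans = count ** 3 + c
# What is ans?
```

Trace (tracking ans):
count = 30  # -> count = 30
c = count % 6  # -> c = 0
count = count // 6  # -> count = 5
ans = count ** 3 + c  # -> ans = 125

Answer: 125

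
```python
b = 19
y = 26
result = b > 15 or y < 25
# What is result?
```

Answer: True

Derivation:
Trace (tracking result):
b = 19  # -> b = 19
y = 26  # -> y = 26
result = b > 15 or y < 25  # -> result = True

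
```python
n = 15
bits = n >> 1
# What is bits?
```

Answer: 7

Derivation:
Trace (tracking bits):
n = 15  # -> n = 15
bits = n >> 1  # -> bits = 7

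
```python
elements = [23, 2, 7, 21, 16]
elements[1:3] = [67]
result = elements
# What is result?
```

Answer: [23, 67, 21, 16]

Derivation:
Trace (tracking result):
elements = [23, 2, 7, 21, 16]  # -> elements = [23, 2, 7, 21, 16]
elements[1:3] = [67]  # -> elements = [23, 67, 21, 16]
result = elements  # -> result = [23, 67, 21, 16]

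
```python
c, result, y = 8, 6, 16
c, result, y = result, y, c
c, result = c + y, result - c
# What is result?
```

Answer: 10

Derivation:
Trace (tracking result):
c, result, y = (8, 6, 16)  # -> c = 8, result = 6, y = 16
c, result, y = (result, y, c)  # -> c = 6, result = 16, y = 8
c, result = (c + y, result - c)  # -> c = 14, result = 10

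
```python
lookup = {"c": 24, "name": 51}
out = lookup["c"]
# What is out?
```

Trace (tracking out):
lookup = {'c': 24, 'name': 51}  # -> lookup = {'c': 24, 'name': 51}
out = lookup['c']  # -> out = 24

Answer: 24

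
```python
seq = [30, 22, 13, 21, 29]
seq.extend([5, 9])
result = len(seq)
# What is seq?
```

Trace (tracking seq):
seq = [30, 22, 13, 21, 29]  # -> seq = [30, 22, 13, 21, 29]
seq.extend([5, 9])  # -> seq = [30, 22, 13, 21, 29, 5, 9]
result = len(seq)  # -> result = 7

Answer: [30, 22, 13, 21, 29, 5, 9]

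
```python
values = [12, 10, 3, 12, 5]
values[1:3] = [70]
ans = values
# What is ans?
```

Answer: [12, 70, 12, 5]

Derivation:
Trace (tracking ans):
values = [12, 10, 3, 12, 5]  # -> values = [12, 10, 3, 12, 5]
values[1:3] = [70]  # -> values = [12, 70, 12, 5]
ans = values  # -> ans = [12, 70, 12, 5]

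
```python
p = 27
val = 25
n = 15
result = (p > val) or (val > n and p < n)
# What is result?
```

Trace (tracking result):
p = 27  # -> p = 27
val = 25  # -> val = 25
n = 15  # -> n = 15
result = p > val or (val > n and p < n)  # -> result = True

Answer: True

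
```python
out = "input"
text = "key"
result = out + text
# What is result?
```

Answer: 'inputkey'

Derivation:
Trace (tracking result):
out = 'input'  # -> out = 'input'
text = 'key'  # -> text = 'key'
result = out + text  # -> result = 'inputkey'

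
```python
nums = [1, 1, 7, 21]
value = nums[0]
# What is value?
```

Trace (tracking value):
nums = [1, 1, 7, 21]  # -> nums = [1, 1, 7, 21]
value = nums[0]  # -> value = 1

Answer: 1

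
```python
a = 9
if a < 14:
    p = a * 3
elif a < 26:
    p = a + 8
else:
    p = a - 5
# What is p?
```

Trace (tracking p):
a = 9  # -> a = 9
if a < 14:  # condition is True
    p = a * 3  # -> p = 27

Answer: 27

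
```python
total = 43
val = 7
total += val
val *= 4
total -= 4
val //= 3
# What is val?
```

Answer: 9

Derivation:
Trace (tracking val):
total = 43  # -> total = 43
val = 7  # -> val = 7
total += val  # -> total = 50
val *= 4  # -> val = 28
total -= 4  # -> total = 46
val //= 3  # -> val = 9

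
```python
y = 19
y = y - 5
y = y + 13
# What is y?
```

Answer: 27

Derivation:
Trace (tracking y):
y = 19  # -> y = 19
y = y - 5  # -> y = 14
y = y + 13  # -> y = 27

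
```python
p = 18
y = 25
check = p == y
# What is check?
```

Answer: False

Derivation:
Trace (tracking check):
p = 18  # -> p = 18
y = 25  # -> y = 25
check = p == y  # -> check = False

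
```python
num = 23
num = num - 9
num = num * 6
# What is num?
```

Answer: 84

Derivation:
Trace (tracking num):
num = 23  # -> num = 23
num = num - 9  # -> num = 14
num = num * 6  # -> num = 84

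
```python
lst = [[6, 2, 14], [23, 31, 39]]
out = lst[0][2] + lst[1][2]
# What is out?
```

Answer: 53

Derivation:
Trace (tracking out):
lst = [[6, 2, 14], [23, 31, 39]]  # -> lst = [[6, 2, 14], [23, 31, 39]]
out = lst[0][2] + lst[1][2]  # -> out = 53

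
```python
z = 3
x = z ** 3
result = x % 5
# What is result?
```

Answer: 2

Derivation:
Trace (tracking result):
z = 3  # -> z = 3
x = z ** 3  # -> x = 27
result = x % 5  # -> result = 2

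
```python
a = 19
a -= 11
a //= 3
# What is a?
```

Answer: 2

Derivation:
Trace (tracking a):
a = 19  # -> a = 19
a -= 11  # -> a = 8
a //= 3  # -> a = 2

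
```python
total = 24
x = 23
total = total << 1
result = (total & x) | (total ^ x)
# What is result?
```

Trace (tracking result):
total = 24  # -> total = 24
x = 23  # -> x = 23
total = total << 1  # -> total = 48
result = total & x | total ^ x  # -> result = 55

Answer: 55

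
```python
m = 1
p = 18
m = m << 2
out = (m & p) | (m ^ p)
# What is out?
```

Answer: 22

Derivation:
Trace (tracking out):
m = 1  # -> m = 1
p = 18  # -> p = 18
m = m << 2  # -> m = 4
out = m & p | m ^ p  # -> out = 22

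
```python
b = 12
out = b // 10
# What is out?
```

Trace (tracking out):
b = 12  # -> b = 12
out = b // 10  # -> out = 1

Answer: 1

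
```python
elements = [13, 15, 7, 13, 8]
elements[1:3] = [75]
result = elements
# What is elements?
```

Answer: [13, 75, 13, 8]

Derivation:
Trace (tracking elements):
elements = [13, 15, 7, 13, 8]  # -> elements = [13, 15, 7, 13, 8]
elements[1:3] = [75]  # -> elements = [13, 75, 13, 8]
result = elements  # -> result = [13, 75, 13, 8]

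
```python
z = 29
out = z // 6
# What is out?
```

Answer: 4

Derivation:
Trace (tracking out):
z = 29  # -> z = 29
out = z // 6  # -> out = 4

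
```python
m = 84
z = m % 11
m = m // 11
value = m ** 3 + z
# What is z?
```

Trace (tracking z):
m = 84  # -> m = 84
z = m % 11  # -> z = 7
m = m // 11  # -> m = 7
value = m ** 3 + z  # -> value = 350

Answer: 7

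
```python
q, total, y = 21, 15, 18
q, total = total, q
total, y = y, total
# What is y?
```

Answer: 21

Derivation:
Trace (tracking y):
q, total, y = (21, 15, 18)  # -> q = 21, total = 15, y = 18
q, total = (total, q)  # -> q = 15, total = 21
total, y = (y, total)  # -> total = 18, y = 21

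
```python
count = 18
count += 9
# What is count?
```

Trace (tracking count):
count = 18  # -> count = 18
count += 9  # -> count = 27

Answer: 27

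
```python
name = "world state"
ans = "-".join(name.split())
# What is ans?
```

Answer: 'world-state'

Derivation:
Trace (tracking ans):
name = 'world state'  # -> name = 'world state'
ans = '-'.join(name.split())  # -> ans = 'world-state'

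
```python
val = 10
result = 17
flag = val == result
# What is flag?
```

Trace (tracking flag):
val = 10  # -> val = 10
result = 17  # -> result = 17
flag = val == result  # -> flag = False

Answer: False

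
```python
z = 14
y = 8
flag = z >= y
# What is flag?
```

Answer: True

Derivation:
Trace (tracking flag):
z = 14  # -> z = 14
y = 8  # -> y = 8
flag = z >= y  # -> flag = True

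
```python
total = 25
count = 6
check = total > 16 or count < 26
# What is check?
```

Answer: True

Derivation:
Trace (tracking check):
total = 25  # -> total = 25
count = 6  # -> count = 6
check = total > 16 or count < 26  # -> check = True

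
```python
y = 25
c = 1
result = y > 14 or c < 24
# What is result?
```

Answer: True

Derivation:
Trace (tracking result):
y = 25  # -> y = 25
c = 1  # -> c = 1
result = y > 14 or c < 24  # -> result = True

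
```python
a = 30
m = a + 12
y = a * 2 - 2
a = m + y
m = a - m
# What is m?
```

Answer: 58

Derivation:
Trace (tracking m):
a = 30  # -> a = 30
m = a + 12  # -> m = 42
y = a * 2 - 2  # -> y = 58
a = m + y  # -> a = 100
m = a - m  # -> m = 58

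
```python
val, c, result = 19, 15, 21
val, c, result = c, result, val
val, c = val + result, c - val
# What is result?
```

Answer: 19

Derivation:
Trace (tracking result):
val, c, result = (19, 15, 21)  # -> val = 19, c = 15, result = 21
val, c, result = (c, result, val)  # -> val = 15, c = 21, result = 19
val, c = (val + result, c - val)  # -> val = 34, c = 6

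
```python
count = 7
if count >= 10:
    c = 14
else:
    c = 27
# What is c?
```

Answer: 27

Derivation:
Trace (tracking c):
count = 7  # -> count = 7
if count >= 10:  # condition is False
else:
    c = 27  # -> c = 27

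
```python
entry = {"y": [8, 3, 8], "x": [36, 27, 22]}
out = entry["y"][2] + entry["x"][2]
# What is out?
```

Answer: 30

Derivation:
Trace (tracking out):
entry = {'y': [8, 3, 8], 'x': [36, 27, 22]}  # -> entry = {'y': [8, 3, 8], 'x': [36, 27, 22]}
out = entry['y'][2] + entry['x'][2]  # -> out = 30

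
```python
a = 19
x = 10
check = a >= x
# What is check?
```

Answer: True

Derivation:
Trace (tracking check):
a = 19  # -> a = 19
x = 10  # -> x = 10
check = a >= x  # -> check = True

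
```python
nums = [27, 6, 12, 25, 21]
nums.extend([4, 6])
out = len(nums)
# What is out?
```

Answer: 7

Derivation:
Trace (tracking out):
nums = [27, 6, 12, 25, 21]  # -> nums = [27, 6, 12, 25, 21]
nums.extend([4, 6])  # -> nums = [27, 6, 12, 25, 21, 4, 6]
out = len(nums)  # -> out = 7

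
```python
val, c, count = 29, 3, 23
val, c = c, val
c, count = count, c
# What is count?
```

Trace (tracking count):
val, c, count = (29, 3, 23)  # -> val = 29, c = 3, count = 23
val, c = (c, val)  # -> val = 3, c = 29
c, count = (count, c)  # -> c = 23, count = 29

Answer: 29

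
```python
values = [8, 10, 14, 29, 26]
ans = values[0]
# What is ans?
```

Answer: 8

Derivation:
Trace (tracking ans):
values = [8, 10, 14, 29, 26]  # -> values = [8, 10, 14, 29, 26]
ans = values[0]  # -> ans = 8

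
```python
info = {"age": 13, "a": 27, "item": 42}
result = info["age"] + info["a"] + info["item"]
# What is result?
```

Answer: 82

Derivation:
Trace (tracking result):
info = {'age': 13, 'a': 27, 'item': 42}  # -> info = {'age': 13, 'a': 27, 'item': 42}
result = info['age'] + info['a'] + info['item']  # -> result = 82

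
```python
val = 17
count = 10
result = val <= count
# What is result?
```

Answer: False

Derivation:
Trace (tracking result):
val = 17  # -> val = 17
count = 10  # -> count = 10
result = val <= count  # -> result = False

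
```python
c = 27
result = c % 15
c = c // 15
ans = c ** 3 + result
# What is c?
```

Trace (tracking c):
c = 27  # -> c = 27
result = c % 15  # -> result = 12
c = c // 15  # -> c = 1
ans = c ** 3 + result  # -> ans = 13

Answer: 1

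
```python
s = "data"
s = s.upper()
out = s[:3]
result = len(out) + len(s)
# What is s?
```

Trace (tracking s):
s = 'data'  # -> s = 'data'
s = s.upper()  # -> s = 'DATA'
out = s[:3]  # -> out = 'DAT'
result = len(out) + len(s)  # -> result = 7

Answer: 'DATA'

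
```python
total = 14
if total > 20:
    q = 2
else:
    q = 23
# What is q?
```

Trace (tracking q):
total = 14  # -> total = 14
if total > 20:  # condition is False
else:
    q = 23  # -> q = 23

Answer: 23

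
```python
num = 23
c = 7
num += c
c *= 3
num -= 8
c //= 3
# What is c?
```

Answer: 7

Derivation:
Trace (tracking c):
num = 23  # -> num = 23
c = 7  # -> c = 7
num += c  # -> num = 30
c *= 3  # -> c = 21
num -= 8  # -> num = 22
c //= 3  # -> c = 7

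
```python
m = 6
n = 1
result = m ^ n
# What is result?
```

Trace (tracking result):
m = 6  # -> m = 6
n = 1  # -> n = 1
result = m ^ n  # -> result = 7

Answer: 7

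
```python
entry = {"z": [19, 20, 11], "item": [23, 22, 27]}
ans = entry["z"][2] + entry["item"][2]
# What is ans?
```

Answer: 38

Derivation:
Trace (tracking ans):
entry = {'z': [19, 20, 11], 'item': [23, 22, 27]}  # -> entry = {'z': [19, 20, 11], 'item': [23, 22, 27]}
ans = entry['z'][2] + entry['item'][2]  # -> ans = 38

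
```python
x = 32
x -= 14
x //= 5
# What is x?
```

Trace (tracking x):
x = 32  # -> x = 32
x -= 14  # -> x = 18
x //= 5  # -> x = 3

Answer: 3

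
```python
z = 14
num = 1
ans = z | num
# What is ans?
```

Trace (tracking ans):
z = 14  # -> z = 14
num = 1  # -> num = 1
ans = z | num  # -> ans = 15

Answer: 15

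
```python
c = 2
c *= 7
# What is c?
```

Trace (tracking c):
c = 2  # -> c = 2
c *= 7  # -> c = 14

Answer: 14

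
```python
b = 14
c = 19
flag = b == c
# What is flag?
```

Answer: False

Derivation:
Trace (tracking flag):
b = 14  # -> b = 14
c = 19  # -> c = 19
flag = b == c  # -> flag = False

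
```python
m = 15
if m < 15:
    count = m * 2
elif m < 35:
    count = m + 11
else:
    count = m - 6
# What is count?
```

Trace (tracking count):
m = 15  # -> m = 15
if m < 15:  # condition is False
elif m < 35:  # condition is True
    count = m + 11  # -> count = 26

Answer: 26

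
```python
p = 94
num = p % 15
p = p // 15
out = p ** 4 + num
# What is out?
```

Answer: 1300

Derivation:
Trace (tracking out):
p = 94  # -> p = 94
num = p % 15  # -> num = 4
p = p // 15  # -> p = 6
out = p ** 4 + num  # -> out = 1300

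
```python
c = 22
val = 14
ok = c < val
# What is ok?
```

Answer: False

Derivation:
Trace (tracking ok):
c = 22  # -> c = 22
val = 14  # -> val = 14
ok = c < val  # -> ok = False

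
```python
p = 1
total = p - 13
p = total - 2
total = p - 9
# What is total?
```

Trace (tracking total):
p = 1  # -> p = 1
total = p - 13  # -> total = -12
p = total - 2  # -> p = -14
total = p - 9  # -> total = -23

Answer: -23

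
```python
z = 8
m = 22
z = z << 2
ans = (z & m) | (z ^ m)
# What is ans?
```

Trace (tracking ans):
z = 8  # -> z = 8
m = 22  # -> m = 22
z = z << 2  # -> z = 32
ans = z & m | z ^ m  # -> ans = 54

Answer: 54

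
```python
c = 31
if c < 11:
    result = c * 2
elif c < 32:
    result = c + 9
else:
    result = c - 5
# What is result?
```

Trace (tracking result):
c = 31  # -> c = 31
if c < 11:  # condition is False
elif c < 32:  # condition is True
    result = c + 9  # -> result = 40

Answer: 40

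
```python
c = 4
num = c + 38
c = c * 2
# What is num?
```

Answer: 42

Derivation:
Trace (tracking num):
c = 4  # -> c = 4
num = c + 38  # -> num = 42
c = c * 2  # -> c = 8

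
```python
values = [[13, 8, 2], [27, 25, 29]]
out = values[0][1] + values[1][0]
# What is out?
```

Answer: 35

Derivation:
Trace (tracking out):
values = [[13, 8, 2], [27, 25, 29]]  # -> values = [[13, 8, 2], [27, 25, 29]]
out = values[0][1] + values[1][0]  # -> out = 35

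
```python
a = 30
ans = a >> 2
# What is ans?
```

Trace (tracking ans):
a = 30  # -> a = 30
ans = a >> 2  # -> ans = 7

Answer: 7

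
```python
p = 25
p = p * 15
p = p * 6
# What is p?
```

Answer: 2250

Derivation:
Trace (tracking p):
p = 25  # -> p = 25
p = p * 15  # -> p = 375
p = p * 6  # -> p = 2250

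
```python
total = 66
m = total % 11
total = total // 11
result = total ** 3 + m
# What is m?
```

Trace (tracking m):
total = 66  # -> total = 66
m = total % 11  # -> m = 0
total = total // 11  # -> total = 6
result = total ** 3 + m  # -> result = 216

Answer: 0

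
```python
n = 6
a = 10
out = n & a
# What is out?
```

Trace (tracking out):
n = 6  # -> n = 6
a = 10  # -> a = 10
out = n & a  # -> out = 2

Answer: 2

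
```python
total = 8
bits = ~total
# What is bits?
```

Trace (tracking bits):
total = 8  # -> total = 8
bits = ~total  # -> bits = -9

Answer: -9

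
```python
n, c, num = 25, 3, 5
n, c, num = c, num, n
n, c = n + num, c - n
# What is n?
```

Answer: 28

Derivation:
Trace (tracking n):
n, c, num = (25, 3, 5)  # -> n = 25, c = 3, num = 5
n, c, num = (c, num, n)  # -> n = 3, c = 5, num = 25
n, c = (n + num, c - n)  # -> n = 28, c = 2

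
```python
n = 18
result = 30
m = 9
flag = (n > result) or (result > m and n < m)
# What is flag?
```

Answer: False

Derivation:
Trace (tracking flag):
n = 18  # -> n = 18
result = 30  # -> result = 30
m = 9  # -> m = 9
flag = n > result or (result > m and n < m)  # -> flag = False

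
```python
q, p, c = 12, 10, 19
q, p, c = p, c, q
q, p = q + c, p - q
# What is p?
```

Answer: 9

Derivation:
Trace (tracking p):
q, p, c = (12, 10, 19)  # -> q = 12, p = 10, c = 19
q, p, c = (p, c, q)  # -> q = 10, p = 19, c = 12
q, p = (q + c, p - q)  # -> q = 22, p = 9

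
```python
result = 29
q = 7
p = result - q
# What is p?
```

Answer: 22

Derivation:
Trace (tracking p):
result = 29  # -> result = 29
q = 7  # -> q = 7
p = result - q  # -> p = 22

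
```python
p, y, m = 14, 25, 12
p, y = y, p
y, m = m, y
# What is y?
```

Answer: 12

Derivation:
Trace (tracking y):
p, y, m = (14, 25, 12)  # -> p = 14, y = 25, m = 12
p, y = (y, p)  # -> p = 25, y = 14
y, m = (m, y)  # -> y = 12, m = 14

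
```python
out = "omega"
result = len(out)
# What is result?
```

Trace (tracking result):
out = 'omega'  # -> out = 'omega'
result = len(out)  # -> result = 5

Answer: 5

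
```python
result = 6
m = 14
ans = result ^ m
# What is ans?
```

Answer: 8

Derivation:
Trace (tracking ans):
result = 6  # -> result = 6
m = 14  # -> m = 14
ans = result ^ m  # -> ans = 8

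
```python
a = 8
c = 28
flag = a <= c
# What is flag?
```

Answer: True

Derivation:
Trace (tracking flag):
a = 8  # -> a = 8
c = 28  # -> c = 28
flag = a <= c  # -> flag = True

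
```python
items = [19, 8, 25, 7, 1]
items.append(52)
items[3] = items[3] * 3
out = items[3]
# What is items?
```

Trace (tracking items):
items = [19, 8, 25, 7, 1]  # -> items = [19, 8, 25, 7, 1]
items.append(52)  # -> items = [19, 8, 25, 7, 1, 52]
items[3] = items[3] * 3  # -> items = [19, 8, 25, 21, 1, 52]
out = items[3]  # -> out = 21

Answer: [19, 8, 25, 21, 1, 52]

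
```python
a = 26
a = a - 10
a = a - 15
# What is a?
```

Trace (tracking a):
a = 26  # -> a = 26
a = a - 10  # -> a = 16
a = a - 15  # -> a = 1

Answer: 1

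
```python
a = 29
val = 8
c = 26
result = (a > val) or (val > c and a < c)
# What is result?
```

Answer: True

Derivation:
Trace (tracking result):
a = 29  # -> a = 29
val = 8  # -> val = 8
c = 26  # -> c = 26
result = a > val or (val > c and a < c)  # -> result = True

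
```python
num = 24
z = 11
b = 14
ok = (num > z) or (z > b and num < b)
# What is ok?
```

Trace (tracking ok):
num = 24  # -> num = 24
z = 11  # -> z = 11
b = 14  # -> b = 14
ok = num > z or (z > b and num < b)  # -> ok = True

Answer: True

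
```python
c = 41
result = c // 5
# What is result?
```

Trace (tracking result):
c = 41  # -> c = 41
result = c // 5  # -> result = 8

Answer: 8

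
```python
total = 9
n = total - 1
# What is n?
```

Answer: 8

Derivation:
Trace (tracking n):
total = 9  # -> total = 9
n = total - 1  # -> n = 8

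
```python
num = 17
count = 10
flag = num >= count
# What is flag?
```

Trace (tracking flag):
num = 17  # -> num = 17
count = 10  # -> count = 10
flag = num >= count  # -> flag = True

Answer: True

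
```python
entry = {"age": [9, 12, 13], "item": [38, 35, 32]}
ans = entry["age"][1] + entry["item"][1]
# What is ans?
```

Answer: 47

Derivation:
Trace (tracking ans):
entry = {'age': [9, 12, 13], 'item': [38, 35, 32]}  # -> entry = {'age': [9, 12, 13], 'item': [38, 35, 32]}
ans = entry['age'][1] + entry['item'][1]  # -> ans = 47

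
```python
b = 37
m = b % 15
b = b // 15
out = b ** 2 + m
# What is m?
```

Trace (tracking m):
b = 37  # -> b = 37
m = b % 15  # -> m = 7
b = b // 15  # -> b = 2
out = b ** 2 + m  # -> out = 11

Answer: 7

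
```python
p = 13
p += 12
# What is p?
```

Answer: 25

Derivation:
Trace (tracking p):
p = 13  # -> p = 13
p += 12  # -> p = 25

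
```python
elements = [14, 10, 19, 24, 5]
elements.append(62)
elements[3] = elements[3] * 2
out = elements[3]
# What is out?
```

Answer: 48

Derivation:
Trace (tracking out):
elements = [14, 10, 19, 24, 5]  # -> elements = [14, 10, 19, 24, 5]
elements.append(62)  # -> elements = [14, 10, 19, 24, 5, 62]
elements[3] = elements[3] * 2  # -> elements = [14, 10, 19, 48, 5, 62]
out = elements[3]  # -> out = 48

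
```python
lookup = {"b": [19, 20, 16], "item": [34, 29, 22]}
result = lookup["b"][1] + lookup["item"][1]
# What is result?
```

Answer: 49

Derivation:
Trace (tracking result):
lookup = {'b': [19, 20, 16], 'item': [34, 29, 22]}  # -> lookup = {'b': [19, 20, 16], 'item': [34, 29, 22]}
result = lookup['b'][1] + lookup['item'][1]  # -> result = 49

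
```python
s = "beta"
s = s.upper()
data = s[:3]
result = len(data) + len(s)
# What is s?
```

Trace (tracking s):
s = 'beta'  # -> s = 'beta'
s = s.upper()  # -> s = 'BETA'
data = s[:3]  # -> data = 'BET'
result = len(data) + len(s)  # -> result = 7

Answer: 'BETA'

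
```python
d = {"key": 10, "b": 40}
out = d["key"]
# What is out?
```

Trace (tracking out):
d = {'key': 10, 'b': 40}  # -> d = {'key': 10, 'b': 40}
out = d['key']  # -> out = 10

Answer: 10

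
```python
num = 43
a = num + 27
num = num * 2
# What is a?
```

Trace (tracking a):
num = 43  # -> num = 43
a = num + 27  # -> a = 70
num = num * 2  # -> num = 86

Answer: 70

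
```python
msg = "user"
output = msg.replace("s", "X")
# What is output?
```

Answer: 'uXer'

Derivation:
Trace (tracking output):
msg = 'user'  # -> msg = 'user'
output = msg.replace('s', 'X')  # -> output = 'uXer'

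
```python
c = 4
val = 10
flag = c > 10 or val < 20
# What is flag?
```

Answer: True

Derivation:
Trace (tracking flag):
c = 4  # -> c = 4
val = 10  # -> val = 10
flag = c > 10 or val < 20  # -> flag = True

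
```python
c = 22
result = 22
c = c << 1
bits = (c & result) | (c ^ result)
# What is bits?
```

Trace (tracking bits):
c = 22  # -> c = 22
result = 22  # -> result = 22
c = c << 1  # -> c = 44
bits = c & result | c ^ result  # -> bits = 62

Answer: 62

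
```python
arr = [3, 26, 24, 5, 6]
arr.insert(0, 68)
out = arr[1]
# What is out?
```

Answer: 3

Derivation:
Trace (tracking out):
arr = [3, 26, 24, 5, 6]  # -> arr = [3, 26, 24, 5, 6]
arr.insert(0, 68)  # -> arr = [68, 3, 26, 24, 5, 6]
out = arr[1]  # -> out = 3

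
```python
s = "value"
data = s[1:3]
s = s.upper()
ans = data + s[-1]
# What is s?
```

Trace (tracking s):
s = 'value'  # -> s = 'value'
data = s[1:3]  # -> data = 'al'
s = s.upper()  # -> s = 'VALUE'
ans = data + s[-1]  # -> ans = 'alE'

Answer: 'VALUE'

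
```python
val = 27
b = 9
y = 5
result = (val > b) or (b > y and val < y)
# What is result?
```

Trace (tracking result):
val = 27  # -> val = 27
b = 9  # -> b = 9
y = 5  # -> y = 5
result = val > b or (b > y and val < y)  # -> result = True

Answer: True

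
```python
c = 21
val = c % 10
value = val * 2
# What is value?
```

Answer: 2

Derivation:
Trace (tracking value):
c = 21  # -> c = 21
val = c % 10  # -> val = 1
value = val * 2  # -> value = 2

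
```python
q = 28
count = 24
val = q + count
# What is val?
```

Answer: 52

Derivation:
Trace (tracking val):
q = 28  # -> q = 28
count = 24  # -> count = 24
val = q + count  # -> val = 52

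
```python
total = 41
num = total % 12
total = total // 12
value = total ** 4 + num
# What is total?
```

Answer: 3

Derivation:
Trace (tracking total):
total = 41  # -> total = 41
num = total % 12  # -> num = 5
total = total // 12  # -> total = 3
value = total ** 4 + num  # -> value = 86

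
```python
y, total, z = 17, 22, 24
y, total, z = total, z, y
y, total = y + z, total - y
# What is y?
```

Answer: 39

Derivation:
Trace (tracking y):
y, total, z = (17, 22, 24)  # -> y = 17, total = 22, z = 24
y, total, z = (total, z, y)  # -> y = 22, total = 24, z = 17
y, total = (y + z, total - y)  # -> y = 39, total = 2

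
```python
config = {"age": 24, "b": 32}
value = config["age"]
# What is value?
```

Answer: 24

Derivation:
Trace (tracking value):
config = {'age': 24, 'b': 32}  # -> config = {'age': 24, 'b': 32}
value = config['age']  # -> value = 24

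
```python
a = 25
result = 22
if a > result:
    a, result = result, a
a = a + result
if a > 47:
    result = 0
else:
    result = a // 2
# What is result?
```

Trace (tracking result):
a = 25  # -> a = 25
result = 22  # -> result = 22
if a > result:  # condition is True
    a, result = (result, a)  # -> a = 22, result = 25
a = a + result  # -> a = 47
if a > 47:  # condition is False
else:
    result = a // 2  # -> result = 23

Answer: 23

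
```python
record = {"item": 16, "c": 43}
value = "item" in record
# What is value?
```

Trace (tracking value):
record = {'item': 16, 'c': 43}  # -> record = {'item': 16, 'c': 43}
value = 'item' in record  # -> value = True

Answer: True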